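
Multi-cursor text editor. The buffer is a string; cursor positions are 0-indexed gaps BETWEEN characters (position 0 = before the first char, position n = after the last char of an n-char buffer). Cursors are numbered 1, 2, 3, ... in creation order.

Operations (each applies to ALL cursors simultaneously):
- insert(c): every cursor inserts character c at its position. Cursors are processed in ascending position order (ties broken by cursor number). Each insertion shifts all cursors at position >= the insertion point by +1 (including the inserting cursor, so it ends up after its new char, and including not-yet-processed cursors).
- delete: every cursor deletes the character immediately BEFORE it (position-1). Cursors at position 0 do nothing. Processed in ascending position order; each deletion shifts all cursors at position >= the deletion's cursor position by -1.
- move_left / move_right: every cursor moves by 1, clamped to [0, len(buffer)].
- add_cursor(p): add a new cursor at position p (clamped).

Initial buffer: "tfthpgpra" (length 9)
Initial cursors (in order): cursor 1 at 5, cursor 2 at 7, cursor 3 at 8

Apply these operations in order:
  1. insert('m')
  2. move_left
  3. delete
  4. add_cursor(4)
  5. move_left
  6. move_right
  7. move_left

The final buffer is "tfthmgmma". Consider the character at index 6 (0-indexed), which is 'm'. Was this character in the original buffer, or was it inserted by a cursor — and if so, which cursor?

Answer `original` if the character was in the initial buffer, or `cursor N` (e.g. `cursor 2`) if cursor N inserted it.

Answer: cursor 2

Derivation:
After op 1 (insert('m')): buffer="tfthpmgpmrma" (len 12), cursors c1@6 c2@9 c3@11, authorship .....1..2.3.
After op 2 (move_left): buffer="tfthpmgpmrma" (len 12), cursors c1@5 c2@8 c3@10, authorship .....1..2.3.
After op 3 (delete): buffer="tfthmgmma" (len 9), cursors c1@4 c2@6 c3@7, authorship ....1.23.
After op 4 (add_cursor(4)): buffer="tfthmgmma" (len 9), cursors c1@4 c4@4 c2@6 c3@7, authorship ....1.23.
After op 5 (move_left): buffer="tfthmgmma" (len 9), cursors c1@3 c4@3 c2@5 c3@6, authorship ....1.23.
After op 6 (move_right): buffer="tfthmgmma" (len 9), cursors c1@4 c4@4 c2@6 c3@7, authorship ....1.23.
After op 7 (move_left): buffer="tfthmgmma" (len 9), cursors c1@3 c4@3 c2@5 c3@6, authorship ....1.23.
Authorship (.=original, N=cursor N): . . . . 1 . 2 3 .
Index 6: author = 2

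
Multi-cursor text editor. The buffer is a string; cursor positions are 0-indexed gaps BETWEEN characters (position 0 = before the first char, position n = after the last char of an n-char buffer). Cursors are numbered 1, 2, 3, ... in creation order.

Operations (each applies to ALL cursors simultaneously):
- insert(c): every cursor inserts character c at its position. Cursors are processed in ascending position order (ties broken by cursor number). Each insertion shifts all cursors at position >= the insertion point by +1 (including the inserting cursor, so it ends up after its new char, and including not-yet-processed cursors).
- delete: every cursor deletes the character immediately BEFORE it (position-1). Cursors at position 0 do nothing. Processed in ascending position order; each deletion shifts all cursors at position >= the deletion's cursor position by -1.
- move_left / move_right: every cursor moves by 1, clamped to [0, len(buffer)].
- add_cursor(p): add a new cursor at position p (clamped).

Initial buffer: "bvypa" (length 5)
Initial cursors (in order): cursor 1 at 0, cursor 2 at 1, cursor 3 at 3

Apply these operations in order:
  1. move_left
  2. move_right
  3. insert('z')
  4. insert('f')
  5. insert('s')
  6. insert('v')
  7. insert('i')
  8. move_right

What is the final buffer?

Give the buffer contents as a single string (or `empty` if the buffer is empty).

After op 1 (move_left): buffer="bvypa" (len 5), cursors c1@0 c2@0 c3@2, authorship .....
After op 2 (move_right): buffer="bvypa" (len 5), cursors c1@1 c2@1 c3@3, authorship .....
After op 3 (insert('z')): buffer="bzzvyzpa" (len 8), cursors c1@3 c2@3 c3@6, authorship .12..3..
After op 4 (insert('f')): buffer="bzzffvyzfpa" (len 11), cursors c1@5 c2@5 c3@9, authorship .1212..33..
After op 5 (insert('s')): buffer="bzzffssvyzfspa" (len 14), cursors c1@7 c2@7 c3@12, authorship .121212..333..
After op 6 (insert('v')): buffer="bzzffssvvvyzfsvpa" (len 17), cursors c1@9 c2@9 c3@15, authorship .12121212..3333..
After op 7 (insert('i')): buffer="bzzffssvviivyzfsvipa" (len 20), cursors c1@11 c2@11 c3@18, authorship .1212121212..33333..
After op 8 (move_right): buffer="bzzffssvviivyzfsvipa" (len 20), cursors c1@12 c2@12 c3@19, authorship .1212121212..33333..

Answer: bzzffssvviivyzfsvipa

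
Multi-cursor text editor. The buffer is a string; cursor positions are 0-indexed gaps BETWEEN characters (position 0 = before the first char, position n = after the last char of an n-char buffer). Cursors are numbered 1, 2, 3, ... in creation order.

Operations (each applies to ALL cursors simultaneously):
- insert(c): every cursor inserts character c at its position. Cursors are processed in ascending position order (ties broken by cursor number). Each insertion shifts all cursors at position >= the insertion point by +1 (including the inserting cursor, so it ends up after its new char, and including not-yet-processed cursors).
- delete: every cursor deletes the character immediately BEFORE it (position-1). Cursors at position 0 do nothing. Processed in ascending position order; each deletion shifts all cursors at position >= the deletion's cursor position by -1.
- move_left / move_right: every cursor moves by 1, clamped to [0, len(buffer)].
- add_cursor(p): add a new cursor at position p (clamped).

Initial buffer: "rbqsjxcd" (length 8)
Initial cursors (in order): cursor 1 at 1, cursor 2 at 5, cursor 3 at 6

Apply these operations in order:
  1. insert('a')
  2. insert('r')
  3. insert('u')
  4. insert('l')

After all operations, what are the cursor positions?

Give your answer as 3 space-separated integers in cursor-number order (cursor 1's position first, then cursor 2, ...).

Answer: 5 13 18

Derivation:
After op 1 (insert('a')): buffer="rabqsjaxacd" (len 11), cursors c1@2 c2@7 c3@9, authorship .1....2.3..
After op 2 (insert('r')): buffer="rarbqsjarxarcd" (len 14), cursors c1@3 c2@9 c3@12, authorship .11....22.33..
After op 3 (insert('u')): buffer="rarubqsjaruxarucd" (len 17), cursors c1@4 c2@11 c3@15, authorship .111....222.333..
After op 4 (insert('l')): buffer="rarulbqsjarulxarulcd" (len 20), cursors c1@5 c2@13 c3@18, authorship .1111....2222.3333..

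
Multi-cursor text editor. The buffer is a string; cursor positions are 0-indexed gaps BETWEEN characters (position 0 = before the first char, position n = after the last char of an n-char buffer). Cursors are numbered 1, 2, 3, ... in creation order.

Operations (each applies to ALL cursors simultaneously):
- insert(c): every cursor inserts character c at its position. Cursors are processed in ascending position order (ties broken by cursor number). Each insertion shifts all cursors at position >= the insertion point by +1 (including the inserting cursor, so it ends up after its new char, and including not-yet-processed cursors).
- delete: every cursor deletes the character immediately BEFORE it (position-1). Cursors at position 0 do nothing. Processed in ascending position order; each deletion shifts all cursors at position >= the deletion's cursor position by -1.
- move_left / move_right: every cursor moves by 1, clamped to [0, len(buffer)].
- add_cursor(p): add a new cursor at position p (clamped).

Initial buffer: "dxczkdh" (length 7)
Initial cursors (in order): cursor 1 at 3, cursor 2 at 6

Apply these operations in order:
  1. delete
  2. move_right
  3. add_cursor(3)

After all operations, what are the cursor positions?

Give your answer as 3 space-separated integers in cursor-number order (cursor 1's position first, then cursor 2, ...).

After op 1 (delete): buffer="dxzkh" (len 5), cursors c1@2 c2@4, authorship .....
After op 2 (move_right): buffer="dxzkh" (len 5), cursors c1@3 c2@5, authorship .....
After op 3 (add_cursor(3)): buffer="dxzkh" (len 5), cursors c1@3 c3@3 c2@5, authorship .....

Answer: 3 5 3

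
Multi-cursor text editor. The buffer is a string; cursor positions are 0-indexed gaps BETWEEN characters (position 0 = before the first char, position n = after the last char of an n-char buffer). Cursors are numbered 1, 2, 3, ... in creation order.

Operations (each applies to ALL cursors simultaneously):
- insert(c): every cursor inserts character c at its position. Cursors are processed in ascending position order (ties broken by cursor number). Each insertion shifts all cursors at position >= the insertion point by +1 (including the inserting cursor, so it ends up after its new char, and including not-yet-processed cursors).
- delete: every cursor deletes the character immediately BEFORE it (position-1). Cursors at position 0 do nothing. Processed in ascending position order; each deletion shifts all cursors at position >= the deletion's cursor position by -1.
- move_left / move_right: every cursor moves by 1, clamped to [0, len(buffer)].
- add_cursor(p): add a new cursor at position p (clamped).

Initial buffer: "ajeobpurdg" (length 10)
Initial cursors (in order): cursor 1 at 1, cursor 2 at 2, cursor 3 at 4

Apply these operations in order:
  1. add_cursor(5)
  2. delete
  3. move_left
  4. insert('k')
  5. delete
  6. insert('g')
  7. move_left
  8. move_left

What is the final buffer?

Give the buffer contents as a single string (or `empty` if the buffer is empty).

Answer: ggggepurdg

Derivation:
After op 1 (add_cursor(5)): buffer="ajeobpurdg" (len 10), cursors c1@1 c2@2 c3@4 c4@5, authorship ..........
After op 2 (delete): buffer="epurdg" (len 6), cursors c1@0 c2@0 c3@1 c4@1, authorship ......
After op 3 (move_left): buffer="epurdg" (len 6), cursors c1@0 c2@0 c3@0 c4@0, authorship ......
After op 4 (insert('k')): buffer="kkkkepurdg" (len 10), cursors c1@4 c2@4 c3@4 c4@4, authorship 1234......
After op 5 (delete): buffer="epurdg" (len 6), cursors c1@0 c2@0 c3@0 c4@0, authorship ......
After op 6 (insert('g')): buffer="ggggepurdg" (len 10), cursors c1@4 c2@4 c3@4 c4@4, authorship 1234......
After op 7 (move_left): buffer="ggggepurdg" (len 10), cursors c1@3 c2@3 c3@3 c4@3, authorship 1234......
After op 8 (move_left): buffer="ggggepurdg" (len 10), cursors c1@2 c2@2 c3@2 c4@2, authorship 1234......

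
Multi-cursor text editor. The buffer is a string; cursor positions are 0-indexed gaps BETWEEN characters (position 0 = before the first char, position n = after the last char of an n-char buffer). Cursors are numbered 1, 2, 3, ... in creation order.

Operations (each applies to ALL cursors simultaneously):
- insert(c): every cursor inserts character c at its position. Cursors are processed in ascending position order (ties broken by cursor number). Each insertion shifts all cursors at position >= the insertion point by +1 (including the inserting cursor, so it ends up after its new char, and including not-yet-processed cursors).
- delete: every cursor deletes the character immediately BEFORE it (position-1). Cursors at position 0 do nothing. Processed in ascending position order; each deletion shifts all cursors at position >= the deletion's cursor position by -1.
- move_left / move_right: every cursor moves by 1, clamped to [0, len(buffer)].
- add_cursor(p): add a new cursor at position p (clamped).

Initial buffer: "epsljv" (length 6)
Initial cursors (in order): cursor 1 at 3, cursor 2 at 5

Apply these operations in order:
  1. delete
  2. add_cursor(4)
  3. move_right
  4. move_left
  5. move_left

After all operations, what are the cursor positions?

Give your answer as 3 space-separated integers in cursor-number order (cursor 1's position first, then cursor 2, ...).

After op 1 (delete): buffer="eplv" (len 4), cursors c1@2 c2@3, authorship ....
After op 2 (add_cursor(4)): buffer="eplv" (len 4), cursors c1@2 c2@3 c3@4, authorship ....
After op 3 (move_right): buffer="eplv" (len 4), cursors c1@3 c2@4 c3@4, authorship ....
After op 4 (move_left): buffer="eplv" (len 4), cursors c1@2 c2@3 c3@3, authorship ....
After op 5 (move_left): buffer="eplv" (len 4), cursors c1@1 c2@2 c3@2, authorship ....

Answer: 1 2 2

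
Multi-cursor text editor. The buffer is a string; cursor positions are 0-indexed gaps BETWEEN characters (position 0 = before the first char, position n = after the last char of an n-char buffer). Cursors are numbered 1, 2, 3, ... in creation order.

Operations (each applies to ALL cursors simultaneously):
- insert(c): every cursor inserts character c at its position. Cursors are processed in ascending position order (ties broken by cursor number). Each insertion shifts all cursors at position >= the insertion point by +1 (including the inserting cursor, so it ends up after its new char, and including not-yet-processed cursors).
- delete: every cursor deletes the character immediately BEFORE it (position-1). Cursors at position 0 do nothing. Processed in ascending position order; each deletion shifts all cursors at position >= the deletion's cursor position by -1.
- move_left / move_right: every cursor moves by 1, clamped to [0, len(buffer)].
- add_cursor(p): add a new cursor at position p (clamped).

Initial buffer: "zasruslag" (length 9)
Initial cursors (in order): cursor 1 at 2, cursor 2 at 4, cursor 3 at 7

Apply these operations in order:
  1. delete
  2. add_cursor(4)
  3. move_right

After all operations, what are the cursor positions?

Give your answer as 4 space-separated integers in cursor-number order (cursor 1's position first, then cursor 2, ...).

Answer: 2 3 5 5

Derivation:
After op 1 (delete): buffer="zsusag" (len 6), cursors c1@1 c2@2 c3@4, authorship ......
After op 2 (add_cursor(4)): buffer="zsusag" (len 6), cursors c1@1 c2@2 c3@4 c4@4, authorship ......
After op 3 (move_right): buffer="zsusag" (len 6), cursors c1@2 c2@3 c3@5 c4@5, authorship ......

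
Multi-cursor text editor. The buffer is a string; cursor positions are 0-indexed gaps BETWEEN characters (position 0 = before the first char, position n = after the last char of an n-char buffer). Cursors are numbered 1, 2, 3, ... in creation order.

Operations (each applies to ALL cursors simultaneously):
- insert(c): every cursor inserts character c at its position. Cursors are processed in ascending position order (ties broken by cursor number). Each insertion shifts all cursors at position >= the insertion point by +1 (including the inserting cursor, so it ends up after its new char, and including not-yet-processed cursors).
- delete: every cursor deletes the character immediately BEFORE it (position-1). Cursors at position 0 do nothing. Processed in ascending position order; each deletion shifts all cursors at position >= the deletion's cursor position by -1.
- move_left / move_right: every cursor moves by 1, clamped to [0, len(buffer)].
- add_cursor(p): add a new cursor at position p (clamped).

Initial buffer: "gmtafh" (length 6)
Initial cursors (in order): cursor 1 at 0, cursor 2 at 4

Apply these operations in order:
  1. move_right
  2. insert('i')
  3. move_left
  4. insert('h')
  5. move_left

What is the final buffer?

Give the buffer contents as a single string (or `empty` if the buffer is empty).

After op 1 (move_right): buffer="gmtafh" (len 6), cursors c1@1 c2@5, authorship ......
After op 2 (insert('i')): buffer="gimtafih" (len 8), cursors c1@2 c2@7, authorship .1....2.
After op 3 (move_left): buffer="gimtafih" (len 8), cursors c1@1 c2@6, authorship .1....2.
After op 4 (insert('h')): buffer="ghimtafhih" (len 10), cursors c1@2 c2@8, authorship .11....22.
After op 5 (move_left): buffer="ghimtafhih" (len 10), cursors c1@1 c2@7, authorship .11....22.

Answer: ghimtafhih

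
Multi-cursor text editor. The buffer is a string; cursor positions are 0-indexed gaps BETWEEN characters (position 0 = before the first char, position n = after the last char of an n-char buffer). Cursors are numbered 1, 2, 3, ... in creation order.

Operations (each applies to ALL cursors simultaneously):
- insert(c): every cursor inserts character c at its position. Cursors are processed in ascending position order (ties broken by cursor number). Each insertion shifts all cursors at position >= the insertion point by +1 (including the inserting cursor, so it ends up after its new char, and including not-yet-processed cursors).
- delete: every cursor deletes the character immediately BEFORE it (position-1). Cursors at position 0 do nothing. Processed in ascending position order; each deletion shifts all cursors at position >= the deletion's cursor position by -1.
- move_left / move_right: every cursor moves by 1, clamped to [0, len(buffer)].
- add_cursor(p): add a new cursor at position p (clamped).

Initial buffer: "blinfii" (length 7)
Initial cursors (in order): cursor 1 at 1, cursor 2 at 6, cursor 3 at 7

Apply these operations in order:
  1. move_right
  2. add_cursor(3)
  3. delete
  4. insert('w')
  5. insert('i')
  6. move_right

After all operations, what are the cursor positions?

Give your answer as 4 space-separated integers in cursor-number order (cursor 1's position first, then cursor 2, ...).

After op 1 (move_right): buffer="blinfii" (len 7), cursors c1@2 c2@7 c3@7, authorship .......
After op 2 (add_cursor(3)): buffer="blinfii" (len 7), cursors c1@2 c4@3 c2@7 c3@7, authorship .......
After op 3 (delete): buffer="bnf" (len 3), cursors c1@1 c4@1 c2@3 c3@3, authorship ...
After op 4 (insert('w')): buffer="bwwnfww" (len 7), cursors c1@3 c4@3 c2@7 c3@7, authorship .14..23
After op 5 (insert('i')): buffer="bwwiinfwwii" (len 11), cursors c1@5 c4@5 c2@11 c3@11, authorship .1414..2323
After op 6 (move_right): buffer="bwwiinfwwii" (len 11), cursors c1@6 c4@6 c2@11 c3@11, authorship .1414..2323

Answer: 6 11 11 6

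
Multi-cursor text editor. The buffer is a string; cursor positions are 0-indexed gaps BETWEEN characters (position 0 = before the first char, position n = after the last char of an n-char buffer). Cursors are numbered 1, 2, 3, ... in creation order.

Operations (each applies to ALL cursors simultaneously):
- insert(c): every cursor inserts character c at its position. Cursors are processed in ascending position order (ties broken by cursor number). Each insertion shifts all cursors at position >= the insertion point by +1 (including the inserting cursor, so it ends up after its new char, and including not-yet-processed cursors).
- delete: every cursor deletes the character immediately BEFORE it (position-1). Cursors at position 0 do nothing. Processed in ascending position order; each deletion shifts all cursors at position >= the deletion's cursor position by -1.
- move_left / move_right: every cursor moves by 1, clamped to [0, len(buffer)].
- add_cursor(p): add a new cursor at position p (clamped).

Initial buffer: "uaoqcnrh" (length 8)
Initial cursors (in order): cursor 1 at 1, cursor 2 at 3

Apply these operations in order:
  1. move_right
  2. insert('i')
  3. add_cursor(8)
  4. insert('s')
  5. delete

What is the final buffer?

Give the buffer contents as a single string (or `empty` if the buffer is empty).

Answer: uaioqicnrh

Derivation:
After op 1 (move_right): buffer="uaoqcnrh" (len 8), cursors c1@2 c2@4, authorship ........
After op 2 (insert('i')): buffer="uaioqicnrh" (len 10), cursors c1@3 c2@6, authorship ..1..2....
After op 3 (add_cursor(8)): buffer="uaioqicnrh" (len 10), cursors c1@3 c2@6 c3@8, authorship ..1..2....
After op 4 (insert('s')): buffer="uaisoqiscnsrh" (len 13), cursors c1@4 c2@8 c3@11, authorship ..11..22..3..
After op 5 (delete): buffer="uaioqicnrh" (len 10), cursors c1@3 c2@6 c3@8, authorship ..1..2....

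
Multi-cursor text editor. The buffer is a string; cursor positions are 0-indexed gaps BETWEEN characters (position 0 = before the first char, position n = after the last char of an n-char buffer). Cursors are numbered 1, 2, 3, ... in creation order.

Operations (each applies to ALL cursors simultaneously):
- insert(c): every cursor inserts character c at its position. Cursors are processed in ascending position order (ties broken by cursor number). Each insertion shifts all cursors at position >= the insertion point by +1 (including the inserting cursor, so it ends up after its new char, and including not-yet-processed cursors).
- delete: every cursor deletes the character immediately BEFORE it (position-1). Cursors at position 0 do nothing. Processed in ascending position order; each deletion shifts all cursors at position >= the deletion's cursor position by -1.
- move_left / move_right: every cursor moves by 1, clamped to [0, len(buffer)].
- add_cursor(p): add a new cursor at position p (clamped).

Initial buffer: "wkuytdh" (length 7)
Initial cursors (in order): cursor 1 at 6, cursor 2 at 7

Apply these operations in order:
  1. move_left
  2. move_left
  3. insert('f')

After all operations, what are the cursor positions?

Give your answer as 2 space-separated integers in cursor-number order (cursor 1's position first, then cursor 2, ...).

After op 1 (move_left): buffer="wkuytdh" (len 7), cursors c1@5 c2@6, authorship .......
After op 2 (move_left): buffer="wkuytdh" (len 7), cursors c1@4 c2@5, authorship .......
After op 3 (insert('f')): buffer="wkuyftfdh" (len 9), cursors c1@5 c2@7, authorship ....1.2..

Answer: 5 7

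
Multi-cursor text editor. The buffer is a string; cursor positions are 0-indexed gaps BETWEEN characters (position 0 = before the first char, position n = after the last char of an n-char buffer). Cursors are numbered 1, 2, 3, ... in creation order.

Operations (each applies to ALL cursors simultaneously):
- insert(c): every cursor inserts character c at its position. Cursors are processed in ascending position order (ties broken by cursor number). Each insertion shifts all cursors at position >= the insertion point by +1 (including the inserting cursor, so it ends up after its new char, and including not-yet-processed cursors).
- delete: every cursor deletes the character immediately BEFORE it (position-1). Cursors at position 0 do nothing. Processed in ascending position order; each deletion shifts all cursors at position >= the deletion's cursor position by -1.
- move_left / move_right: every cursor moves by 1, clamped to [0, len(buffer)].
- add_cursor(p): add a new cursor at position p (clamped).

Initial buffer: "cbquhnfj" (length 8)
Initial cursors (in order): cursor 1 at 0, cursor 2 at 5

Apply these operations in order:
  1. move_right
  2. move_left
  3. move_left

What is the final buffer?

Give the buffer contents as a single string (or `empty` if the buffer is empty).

Answer: cbquhnfj

Derivation:
After op 1 (move_right): buffer="cbquhnfj" (len 8), cursors c1@1 c2@6, authorship ........
After op 2 (move_left): buffer="cbquhnfj" (len 8), cursors c1@0 c2@5, authorship ........
After op 3 (move_left): buffer="cbquhnfj" (len 8), cursors c1@0 c2@4, authorship ........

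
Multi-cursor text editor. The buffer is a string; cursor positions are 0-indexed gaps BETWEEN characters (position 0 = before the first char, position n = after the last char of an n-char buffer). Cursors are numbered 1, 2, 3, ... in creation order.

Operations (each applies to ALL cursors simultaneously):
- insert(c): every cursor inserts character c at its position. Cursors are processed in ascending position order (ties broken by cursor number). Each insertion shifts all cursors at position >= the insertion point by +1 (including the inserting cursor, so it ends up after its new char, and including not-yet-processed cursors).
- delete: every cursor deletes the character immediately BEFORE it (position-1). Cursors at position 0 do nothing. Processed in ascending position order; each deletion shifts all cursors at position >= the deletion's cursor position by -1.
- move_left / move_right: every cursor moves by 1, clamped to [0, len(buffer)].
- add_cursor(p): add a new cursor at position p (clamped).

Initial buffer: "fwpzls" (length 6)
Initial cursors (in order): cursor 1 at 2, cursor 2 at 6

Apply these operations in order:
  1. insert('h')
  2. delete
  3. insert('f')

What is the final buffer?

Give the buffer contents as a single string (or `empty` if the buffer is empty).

After op 1 (insert('h')): buffer="fwhpzlsh" (len 8), cursors c1@3 c2@8, authorship ..1....2
After op 2 (delete): buffer="fwpzls" (len 6), cursors c1@2 c2@6, authorship ......
After op 3 (insert('f')): buffer="fwfpzlsf" (len 8), cursors c1@3 c2@8, authorship ..1....2

Answer: fwfpzlsf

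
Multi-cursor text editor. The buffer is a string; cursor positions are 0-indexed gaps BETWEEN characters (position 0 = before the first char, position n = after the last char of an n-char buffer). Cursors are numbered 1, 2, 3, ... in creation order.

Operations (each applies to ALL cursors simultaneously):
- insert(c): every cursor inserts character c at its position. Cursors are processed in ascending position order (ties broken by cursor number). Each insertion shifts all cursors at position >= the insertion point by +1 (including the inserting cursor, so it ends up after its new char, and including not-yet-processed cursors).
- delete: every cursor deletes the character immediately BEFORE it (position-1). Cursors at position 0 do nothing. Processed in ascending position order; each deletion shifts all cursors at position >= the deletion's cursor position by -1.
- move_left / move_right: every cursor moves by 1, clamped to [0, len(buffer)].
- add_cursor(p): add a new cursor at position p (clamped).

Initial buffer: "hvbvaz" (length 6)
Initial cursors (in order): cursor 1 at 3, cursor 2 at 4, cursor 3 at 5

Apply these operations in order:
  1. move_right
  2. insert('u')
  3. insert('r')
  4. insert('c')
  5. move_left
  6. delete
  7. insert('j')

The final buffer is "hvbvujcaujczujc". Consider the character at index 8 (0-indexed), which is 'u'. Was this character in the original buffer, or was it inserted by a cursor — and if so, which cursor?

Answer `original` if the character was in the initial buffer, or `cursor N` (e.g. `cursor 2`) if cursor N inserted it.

Answer: cursor 2

Derivation:
After op 1 (move_right): buffer="hvbvaz" (len 6), cursors c1@4 c2@5 c3@6, authorship ......
After op 2 (insert('u')): buffer="hvbvuauzu" (len 9), cursors c1@5 c2@7 c3@9, authorship ....1.2.3
After op 3 (insert('r')): buffer="hvbvuraurzur" (len 12), cursors c1@6 c2@9 c3@12, authorship ....11.22.33
After op 4 (insert('c')): buffer="hvbvurcaurczurc" (len 15), cursors c1@7 c2@11 c3@15, authorship ....111.222.333
After op 5 (move_left): buffer="hvbvurcaurczurc" (len 15), cursors c1@6 c2@10 c3@14, authorship ....111.222.333
After op 6 (delete): buffer="hvbvucauczuc" (len 12), cursors c1@5 c2@8 c3@11, authorship ....11.22.33
After op 7 (insert('j')): buffer="hvbvujcaujczujc" (len 15), cursors c1@6 c2@10 c3@14, authorship ....111.222.333
Authorship (.=original, N=cursor N): . . . . 1 1 1 . 2 2 2 . 3 3 3
Index 8: author = 2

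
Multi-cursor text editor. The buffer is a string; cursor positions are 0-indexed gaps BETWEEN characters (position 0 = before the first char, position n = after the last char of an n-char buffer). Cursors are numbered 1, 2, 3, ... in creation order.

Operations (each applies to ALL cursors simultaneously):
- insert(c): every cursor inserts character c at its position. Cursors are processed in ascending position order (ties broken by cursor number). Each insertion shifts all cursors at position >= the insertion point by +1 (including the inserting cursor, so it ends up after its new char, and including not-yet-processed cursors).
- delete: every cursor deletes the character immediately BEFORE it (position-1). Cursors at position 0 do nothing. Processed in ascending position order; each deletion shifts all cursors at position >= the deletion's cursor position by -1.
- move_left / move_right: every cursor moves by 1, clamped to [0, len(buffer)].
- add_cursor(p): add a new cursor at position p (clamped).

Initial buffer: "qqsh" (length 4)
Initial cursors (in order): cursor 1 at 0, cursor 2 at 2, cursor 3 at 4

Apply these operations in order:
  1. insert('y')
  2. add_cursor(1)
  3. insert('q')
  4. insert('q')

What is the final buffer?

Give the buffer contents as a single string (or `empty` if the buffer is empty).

After op 1 (insert('y')): buffer="yqqyshy" (len 7), cursors c1@1 c2@4 c3@7, authorship 1..2..3
After op 2 (add_cursor(1)): buffer="yqqyshy" (len 7), cursors c1@1 c4@1 c2@4 c3@7, authorship 1..2..3
After op 3 (insert('q')): buffer="yqqqqyqshyq" (len 11), cursors c1@3 c4@3 c2@7 c3@11, authorship 114..22..33
After op 4 (insert('q')): buffer="yqqqqqqyqqshyqq" (len 15), cursors c1@5 c4@5 c2@10 c3@15, authorship 11414..222..333

Answer: yqqqqqqyqqshyqq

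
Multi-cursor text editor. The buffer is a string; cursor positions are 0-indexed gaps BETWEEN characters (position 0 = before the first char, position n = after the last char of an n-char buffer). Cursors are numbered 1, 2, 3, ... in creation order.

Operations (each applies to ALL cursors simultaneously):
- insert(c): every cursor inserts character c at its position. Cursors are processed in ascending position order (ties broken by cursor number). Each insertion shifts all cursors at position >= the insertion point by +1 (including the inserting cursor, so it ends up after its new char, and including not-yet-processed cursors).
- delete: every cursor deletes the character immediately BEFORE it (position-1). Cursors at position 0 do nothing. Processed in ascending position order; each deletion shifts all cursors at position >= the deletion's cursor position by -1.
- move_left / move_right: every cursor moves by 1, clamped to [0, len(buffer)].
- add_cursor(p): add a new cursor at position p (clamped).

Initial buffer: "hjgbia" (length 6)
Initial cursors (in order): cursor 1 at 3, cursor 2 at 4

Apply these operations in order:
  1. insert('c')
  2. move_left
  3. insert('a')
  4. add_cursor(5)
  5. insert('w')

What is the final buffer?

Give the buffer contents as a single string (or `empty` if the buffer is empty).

Answer: hjgawcwbawcia

Derivation:
After op 1 (insert('c')): buffer="hjgcbcia" (len 8), cursors c1@4 c2@6, authorship ...1.2..
After op 2 (move_left): buffer="hjgcbcia" (len 8), cursors c1@3 c2@5, authorship ...1.2..
After op 3 (insert('a')): buffer="hjgacbacia" (len 10), cursors c1@4 c2@7, authorship ...11.22..
After op 4 (add_cursor(5)): buffer="hjgacbacia" (len 10), cursors c1@4 c3@5 c2@7, authorship ...11.22..
After op 5 (insert('w')): buffer="hjgawcwbawcia" (len 13), cursors c1@5 c3@7 c2@10, authorship ...1113.222..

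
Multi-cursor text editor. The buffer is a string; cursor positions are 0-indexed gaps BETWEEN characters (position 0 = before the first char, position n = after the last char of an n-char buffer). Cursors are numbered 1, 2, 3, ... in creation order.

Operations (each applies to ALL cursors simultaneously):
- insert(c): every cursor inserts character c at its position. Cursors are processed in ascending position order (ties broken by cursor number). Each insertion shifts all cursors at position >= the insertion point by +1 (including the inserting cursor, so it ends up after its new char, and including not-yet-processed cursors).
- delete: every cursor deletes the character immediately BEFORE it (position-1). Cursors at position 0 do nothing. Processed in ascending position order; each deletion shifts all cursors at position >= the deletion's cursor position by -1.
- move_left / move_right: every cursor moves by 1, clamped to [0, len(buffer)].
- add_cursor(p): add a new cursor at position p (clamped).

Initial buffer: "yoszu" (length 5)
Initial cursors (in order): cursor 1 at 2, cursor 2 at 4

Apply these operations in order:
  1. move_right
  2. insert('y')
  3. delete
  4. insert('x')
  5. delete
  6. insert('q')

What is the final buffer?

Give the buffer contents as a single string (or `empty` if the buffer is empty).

After op 1 (move_right): buffer="yoszu" (len 5), cursors c1@3 c2@5, authorship .....
After op 2 (insert('y')): buffer="yosyzuy" (len 7), cursors c1@4 c2@7, authorship ...1..2
After op 3 (delete): buffer="yoszu" (len 5), cursors c1@3 c2@5, authorship .....
After op 4 (insert('x')): buffer="yosxzux" (len 7), cursors c1@4 c2@7, authorship ...1..2
After op 5 (delete): buffer="yoszu" (len 5), cursors c1@3 c2@5, authorship .....
After op 6 (insert('q')): buffer="yosqzuq" (len 7), cursors c1@4 c2@7, authorship ...1..2

Answer: yosqzuq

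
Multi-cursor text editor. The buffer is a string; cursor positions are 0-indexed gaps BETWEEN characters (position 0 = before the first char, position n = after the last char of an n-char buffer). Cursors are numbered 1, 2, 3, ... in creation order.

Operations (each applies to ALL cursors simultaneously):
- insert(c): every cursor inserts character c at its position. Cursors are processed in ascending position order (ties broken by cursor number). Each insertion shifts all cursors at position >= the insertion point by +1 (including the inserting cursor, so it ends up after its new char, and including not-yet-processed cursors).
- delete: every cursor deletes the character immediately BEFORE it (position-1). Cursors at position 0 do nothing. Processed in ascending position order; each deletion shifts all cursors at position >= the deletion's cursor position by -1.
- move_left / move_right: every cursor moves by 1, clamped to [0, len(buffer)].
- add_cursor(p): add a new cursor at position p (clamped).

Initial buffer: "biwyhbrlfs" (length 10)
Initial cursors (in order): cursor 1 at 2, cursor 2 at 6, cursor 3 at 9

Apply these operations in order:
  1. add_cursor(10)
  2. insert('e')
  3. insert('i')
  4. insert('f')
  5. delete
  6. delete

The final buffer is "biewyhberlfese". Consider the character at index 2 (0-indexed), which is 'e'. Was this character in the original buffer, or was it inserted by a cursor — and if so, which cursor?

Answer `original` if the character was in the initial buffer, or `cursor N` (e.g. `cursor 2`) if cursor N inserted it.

Answer: cursor 1

Derivation:
After op 1 (add_cursor(10)): buffer="biwyhbrlfs" (len 10), cursors c1@2 c2@6 c3@9 c4@10, authorship ..........
After op 2 (insert('e')): buffer="biewyhberlfese" (len 14), cursors c1@3 c2@8 c3@12 c4@14, authorship ..1....2...3.4
After op 3 (insert('i')): buffer="bieiwyhbeirlfeisei" (len 18), cursors c1@4 c2@10 c3@15 c4@18, authorship ..11....22...33.44
After op 4 (insert('f')): buffer="bieifwyhbeifrlfeifseif" (len 22), cursors c1@5 c2@12 c3@18 c4@22, authorship ..111....222...333.444
After op 5 (delete): buffer="bieiwyhbeirlfeisei" (len 18), cursors c1@4 c2@10 c3@15 c4@18, authorship ..11....22...33.44
After op 6 (delete): buffer="biewyhberlfese" (len 14), cursors c1@3 c2@8 c3@12 c4@14, authorship ..1....2...3.4
Authorship (.=original, N=cursor N): . . 1 . . . . 2 . . . 3 . 4
Index 2: author = 1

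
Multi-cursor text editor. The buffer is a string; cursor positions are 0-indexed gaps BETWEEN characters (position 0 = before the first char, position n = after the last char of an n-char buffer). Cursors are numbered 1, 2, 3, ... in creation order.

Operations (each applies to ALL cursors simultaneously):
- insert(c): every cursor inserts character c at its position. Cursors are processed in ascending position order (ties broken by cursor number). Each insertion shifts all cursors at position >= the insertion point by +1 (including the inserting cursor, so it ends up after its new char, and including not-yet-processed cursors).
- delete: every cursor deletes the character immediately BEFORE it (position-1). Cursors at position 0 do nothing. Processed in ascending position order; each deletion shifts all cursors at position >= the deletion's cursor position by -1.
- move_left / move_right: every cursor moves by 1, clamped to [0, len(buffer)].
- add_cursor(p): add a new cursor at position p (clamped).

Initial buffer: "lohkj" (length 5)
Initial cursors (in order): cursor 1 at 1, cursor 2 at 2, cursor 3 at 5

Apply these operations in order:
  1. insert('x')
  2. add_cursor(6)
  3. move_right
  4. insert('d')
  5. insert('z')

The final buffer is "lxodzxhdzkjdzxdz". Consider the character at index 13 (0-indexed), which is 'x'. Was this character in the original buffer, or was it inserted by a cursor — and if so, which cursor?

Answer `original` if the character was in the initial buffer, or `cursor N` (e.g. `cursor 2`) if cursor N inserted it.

After op 1 (insert('x')): buffer="lxoxhkjx" (len 8), cursors c1@2 c2@4 c3@8, authorship .1.2...3
After op 2 (add_cursor(6)): buffer="lxoxhkjx" (len 8), cursors c1@2 c2@4 c4@6 c3@8, authorship .1.2...3
After op 3 (move_right): buffer="lxoxhkjx" (len 8), cursors c1@3 c2@5 c4@7 c3@8, authorship .1.2...3
After op 4 (insert('d')): buffer="lxodxhdkjdxd" (len 12), cursors c1@4 c2@7 c4@10 c3@12, authorship .1.12.2..433
After op 5 (insert('z')): buffer="lxodzxhdzkjdzxdz" (len 16), cursors c1@5 c2@9 c4@13 c3@16, authorship .1.112.22..44333
Authorship (.=original, N=cursor N): . 1 . 1 1 2 . 2 2 . . 4 4 3 3 3
Index 13: author = 3

Answer: cursor 3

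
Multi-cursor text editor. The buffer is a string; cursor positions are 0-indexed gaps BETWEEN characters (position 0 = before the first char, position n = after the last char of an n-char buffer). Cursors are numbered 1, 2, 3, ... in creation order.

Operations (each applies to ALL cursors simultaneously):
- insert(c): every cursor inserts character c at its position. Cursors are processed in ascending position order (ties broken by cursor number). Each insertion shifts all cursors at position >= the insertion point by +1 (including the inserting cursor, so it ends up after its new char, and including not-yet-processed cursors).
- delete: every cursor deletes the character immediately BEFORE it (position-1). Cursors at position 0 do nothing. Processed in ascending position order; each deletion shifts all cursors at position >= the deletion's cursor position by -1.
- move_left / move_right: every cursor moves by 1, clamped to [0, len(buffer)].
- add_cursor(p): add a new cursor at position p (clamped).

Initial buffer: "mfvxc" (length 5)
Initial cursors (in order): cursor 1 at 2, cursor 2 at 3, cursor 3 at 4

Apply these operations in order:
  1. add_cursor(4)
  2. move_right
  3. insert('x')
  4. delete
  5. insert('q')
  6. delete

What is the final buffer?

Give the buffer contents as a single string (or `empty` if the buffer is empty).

After op 1 (add_cursor(4)): buffer="mfvxc" (len 5), cursors c1@2 c2@3 c3@4 c4@4, authorship .....
After op 2 (move_right): buffer="mfvxc" (len 5), cursors c1@3 c2@4 c3@5 c4@5, authorship .....
After op 3 (insert('x')): buffer="mfvxxxcxx" (len 9), cursors c1@4 c2@6 c3@9 c4@9, authorship ...1.2.34
After op 4 (delete): buffer="mfvxc" (len 5), cursors c1@3 c2@4 c3@5 c4@5, authorship .....
After op 5 (insert('q')): buffer="mfvqxqcqq" (len 9), cursors c1@4 c2@6 c3@9 c4@9, authorship ...1.2.34
After op 6 (delete): buffer="mfvxc" (len 5), cursors c1@3 c2@4 c3@5 c4@5, authorship .....

Answer: mfvxc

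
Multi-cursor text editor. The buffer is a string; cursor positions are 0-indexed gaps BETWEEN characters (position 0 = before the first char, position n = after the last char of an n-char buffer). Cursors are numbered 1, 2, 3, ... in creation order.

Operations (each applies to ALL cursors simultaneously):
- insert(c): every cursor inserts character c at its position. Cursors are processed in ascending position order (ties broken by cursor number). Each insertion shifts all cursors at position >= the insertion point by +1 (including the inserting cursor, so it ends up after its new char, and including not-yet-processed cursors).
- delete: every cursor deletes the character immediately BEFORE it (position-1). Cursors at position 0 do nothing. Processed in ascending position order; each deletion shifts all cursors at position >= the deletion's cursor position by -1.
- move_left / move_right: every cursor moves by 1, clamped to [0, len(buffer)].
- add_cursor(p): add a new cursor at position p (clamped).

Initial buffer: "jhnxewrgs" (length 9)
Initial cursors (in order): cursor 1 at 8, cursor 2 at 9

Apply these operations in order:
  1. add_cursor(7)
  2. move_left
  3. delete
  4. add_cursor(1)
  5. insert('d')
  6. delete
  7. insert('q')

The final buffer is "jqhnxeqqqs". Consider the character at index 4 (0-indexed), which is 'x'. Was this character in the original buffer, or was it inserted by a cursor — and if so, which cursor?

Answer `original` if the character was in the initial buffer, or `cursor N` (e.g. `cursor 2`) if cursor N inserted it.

Answer: original

Derivation:
After op 1 (add_cursor(7)): buffer="jhnxewrgs" (len 9), cursors c3@7 c1@8 c2@9, authorship .........
After op 2 (move_left): buffer="jhnxewrgs" (len 9), cursors c3@6 c1@7 c2@8, authorship .........
After op 3 (delete): buffer="jhnxes" (len 6), cursors c1@5 c2@5 c3@5, authorship ......
After op 4 (add_cursor(1)): buffer="jhnxes" (len 6), cursors c4@1 c1@5 c2@5 c3@5, authorship ......
After op 5 (insert('d')): buffer="jdhnxeddds" (len 10), cursors c4@2 c1@9 c2@9 c3@9, authorship .4....123.
After op 6 (delete): buffer="jhnxes" (len 6), cursors c4@1 c1@5 c2@5 c3@5, authorship ......
After op 7 (insert('q')): buffer="jqhnxeqqqs" (len 10), cursors c4@2 c1@9 c2@9 c3@9, authorship .4....123.
Authorship (.=original, N=cursor N): . 4 . . . . 1 2 3 .
Index 4: author = original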